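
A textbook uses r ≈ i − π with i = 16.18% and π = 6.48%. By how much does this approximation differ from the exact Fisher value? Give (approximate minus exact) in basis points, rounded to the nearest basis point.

Approximate: r ≈ 16.180% − 6.480% = 9.7000%
Exact: (1 + 0.1618)/(1 + 0.0648) − 1 = 9.1097%
Error = 9.7000% − 9.1097% = 0.5903% → 59 basis points.

59 basis points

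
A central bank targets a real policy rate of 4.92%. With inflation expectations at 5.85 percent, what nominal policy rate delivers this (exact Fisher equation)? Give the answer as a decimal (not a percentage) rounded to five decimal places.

(1 + i) = (1 + r)(1 + π) = 1.04920 × 1.05850 = 1.1105782
i = 1.1105782 − 1, so the required nominal rate is 0.11058.

0.11058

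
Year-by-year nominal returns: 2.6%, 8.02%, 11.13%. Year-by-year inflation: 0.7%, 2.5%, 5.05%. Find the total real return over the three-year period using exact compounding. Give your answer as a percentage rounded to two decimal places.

Nominal growth factor = 1.0260 × 1.0802 × 1.1113 = 1.231637
Price-level growth factor = 1.0070 × 1.0250 × 1.0505 = 1.084300
Real growth factor = 1.231637 / 1.084300 = 1.135883
Total real return = 1.135883 − 1 → 13.59%.

13.59%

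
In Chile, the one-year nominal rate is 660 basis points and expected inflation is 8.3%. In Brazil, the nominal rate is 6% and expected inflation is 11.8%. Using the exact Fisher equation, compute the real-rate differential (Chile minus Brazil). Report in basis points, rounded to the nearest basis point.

Chile: (1 + 0.0660)/(1 + 0.0830) − 1 = -1.5697%
Brazil: (1 + 0.0600)/(1 + 0.1180) − 1 = -5.1878%
Differential = -1.5697% − (-5.1878%) = 3.6181% → 362 basis points.

362 basis points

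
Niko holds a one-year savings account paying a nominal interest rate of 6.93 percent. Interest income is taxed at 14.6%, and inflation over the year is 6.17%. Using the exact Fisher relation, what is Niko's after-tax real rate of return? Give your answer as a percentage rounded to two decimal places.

-0.24%

After-tax nominal return = 6.93% × (1 − 0.146) = 5.91822%.
1 + r = 1.0591822 / 1.06170 = 0.997629
After-tax real rate = 0.997629 − 1 → -0.24%.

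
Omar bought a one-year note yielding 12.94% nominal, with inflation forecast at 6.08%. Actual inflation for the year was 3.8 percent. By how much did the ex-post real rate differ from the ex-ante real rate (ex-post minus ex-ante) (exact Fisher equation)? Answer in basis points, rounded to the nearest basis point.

234 basis points

Ex-ante: (1 + 0.1294)/(1 + 0.0608) − 1 = 6.4668%
Ex-post: (1 + 0.1294)/(1 + 0.0380) − 1 = 8.8054%
Difference (ex-post − ex-ante) = 2.3386% → 234 basis points.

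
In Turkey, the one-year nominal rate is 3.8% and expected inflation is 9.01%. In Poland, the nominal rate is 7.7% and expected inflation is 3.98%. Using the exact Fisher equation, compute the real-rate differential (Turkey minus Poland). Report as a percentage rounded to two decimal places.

-8.36%

Turkey: (1 + 0.0380)/(1 + 0.0901) − 1 = -4.7794%
Poland: (1 + 0.0770)/(1 + 0.0398) − 1 = 3.5776%
Differential = -4.7794% − 3.5776% = -8.3570% → -8.36%.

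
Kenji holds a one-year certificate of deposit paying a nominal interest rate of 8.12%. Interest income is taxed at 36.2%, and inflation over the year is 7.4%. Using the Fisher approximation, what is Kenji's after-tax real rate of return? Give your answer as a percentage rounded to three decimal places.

-2.219%

After-tax nominal return = 8.12% × (1 − 0.362) = 5.18056%.
r ≈ 5.18056% − 7.4% → -2.219%.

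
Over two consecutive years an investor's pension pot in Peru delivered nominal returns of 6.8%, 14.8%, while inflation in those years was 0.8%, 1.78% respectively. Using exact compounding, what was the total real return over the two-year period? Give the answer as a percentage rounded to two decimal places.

19.51%

Compound the nominal returns: 1.0680 × 1.1480 = 1.226064.
Compound inflation: 1.0080 × 1.0178 = 1.025942.
Deflate: 1.226064 / 1.025942 = 1.195061.
Total real return = 1.195061 − 1 → 19.51%.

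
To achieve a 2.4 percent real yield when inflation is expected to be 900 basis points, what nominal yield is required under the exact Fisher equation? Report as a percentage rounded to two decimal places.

(1 + i) = (1 + r)(1 + π) = 1.02400 × 1.09000 = 1.11616
i = 1.11616 − 1, so the required nominal rate is 11.62%.

11.62%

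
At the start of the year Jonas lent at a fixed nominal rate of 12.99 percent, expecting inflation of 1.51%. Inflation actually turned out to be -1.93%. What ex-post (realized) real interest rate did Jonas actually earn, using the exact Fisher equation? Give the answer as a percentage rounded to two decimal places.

15.21%

Ex-post: (1 + 0.1299)/(1 − 0.0193) − 1 = 15.2136%
So the realized real rate is 15.21%.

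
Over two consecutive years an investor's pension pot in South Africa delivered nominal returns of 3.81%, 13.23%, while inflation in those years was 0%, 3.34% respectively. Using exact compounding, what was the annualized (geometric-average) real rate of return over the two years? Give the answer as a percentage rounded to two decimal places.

6.65%

Compound the nominal returns: 1.0381 × 1.1323 = 1.17544063.
Compound inflation: 1.0000 × 1.0334 = 1.03340000.
Deflate: 1.17544063 / 1.03340000 = 1.13744981.
Annualized real rate = 1.13744981^(1/2) − 1 = 6.6513% → 6.65%.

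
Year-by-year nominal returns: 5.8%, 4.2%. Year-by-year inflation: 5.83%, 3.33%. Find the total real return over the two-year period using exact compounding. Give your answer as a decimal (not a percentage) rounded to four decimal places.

0.0081

Nominal growth factor = 1.0580 × 1.0420 = 1.102436
Price-level growth factor = 1.0583 × 1.0333 = 1.093541
Real growth factor = 1.102436 / 1.093541 = 1.008134
Total real return = 1.008134 − 1 → 0.0081.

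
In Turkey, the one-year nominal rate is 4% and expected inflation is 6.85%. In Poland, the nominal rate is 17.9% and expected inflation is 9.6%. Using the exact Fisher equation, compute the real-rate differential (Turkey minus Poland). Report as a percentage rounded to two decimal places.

Turkey: (1 + 0.0400)/(1 + 0.0685) − 1 = -2.6673%
Poland: (1 + 0.1790)/(1 + 0.0960) − 1 = 7.5730%
Differential = -2.6673% − 7.5730% = -10.2403% → -10.24%.

-10.24%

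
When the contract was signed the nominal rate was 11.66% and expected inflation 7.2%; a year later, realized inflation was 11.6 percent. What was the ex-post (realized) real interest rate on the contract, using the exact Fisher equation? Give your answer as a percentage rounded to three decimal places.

0.054%

Ex-post: (1 + 0.1166)/(1 + 0.1160) − 1 = 0.0538%
So the realized real rate is 0.054%.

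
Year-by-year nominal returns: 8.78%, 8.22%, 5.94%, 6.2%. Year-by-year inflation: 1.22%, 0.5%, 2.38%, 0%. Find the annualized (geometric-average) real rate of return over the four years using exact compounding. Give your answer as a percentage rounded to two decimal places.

Compound the nominal returns: 1.0878 × 1.0822 × 1.0594 × 1.0620 = 1.32446678.
Compound inflation: 1.0122 × 1.0050 × 1.0238 × 1.0000 = 1.04147181.
Deflate: 1.32446678 / 1.04147181 = 1.27172600.
Annualized real rate = 1.27172600^(1/4) − 1 = 6.1936% → 6.19%.

6.19%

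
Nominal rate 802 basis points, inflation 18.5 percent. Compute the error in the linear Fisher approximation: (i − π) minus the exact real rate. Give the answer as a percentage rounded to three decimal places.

-1.636%

Approximate: r ≈ 8.020% − 18.500% = -10.4800%
Exact: (1 + 0.0802)/(1 + 0.1850) − 1 = -8.8439%
Error = -10.4800% − (-8.8439%) = -1.6361% → -1.636%.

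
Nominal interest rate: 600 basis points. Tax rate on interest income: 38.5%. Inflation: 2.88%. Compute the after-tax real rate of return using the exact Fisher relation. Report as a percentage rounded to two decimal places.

After-tax nominal return = 6% × (1 − 0.385) = 3.6900%.
1 + r = 1.03690 / 1.02880 = 1.007873
After-tax real rate = 1.007873 − 1 → 0.79%.

0.79%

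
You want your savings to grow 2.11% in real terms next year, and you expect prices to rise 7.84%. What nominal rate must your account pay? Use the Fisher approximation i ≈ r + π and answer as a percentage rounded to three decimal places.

9.950%

i ≈ r + π = 2.11% + 7.84% = 9.950%.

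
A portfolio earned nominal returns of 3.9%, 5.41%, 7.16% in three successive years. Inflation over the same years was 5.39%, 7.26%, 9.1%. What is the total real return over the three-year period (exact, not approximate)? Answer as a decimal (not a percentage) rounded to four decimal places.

-0.0484

Compound the nominal returns: 1.0390 × 1.0541 × 1.0716 = 1.173627.
Compound inflation: 1.0539 × 1.0726 × 1.0910 = 1.233281.
Deflate: 1.173627 / 1.233281 = 0.951630.
Total real return = 0.951630 − 1 → -0.0484.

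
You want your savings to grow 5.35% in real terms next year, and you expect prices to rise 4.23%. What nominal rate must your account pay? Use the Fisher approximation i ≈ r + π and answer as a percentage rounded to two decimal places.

9.58%

i ≈ r + π = 5.35% + 4.23% = 9.58%.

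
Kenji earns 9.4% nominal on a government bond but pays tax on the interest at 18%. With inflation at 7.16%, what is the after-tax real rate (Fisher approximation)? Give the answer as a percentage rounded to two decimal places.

After-tax nominal return = 9.4% × (1 − 0.18) = 7.7080%.
r ≈ 7.7080% − 7.16% → 0.55%.

0.55%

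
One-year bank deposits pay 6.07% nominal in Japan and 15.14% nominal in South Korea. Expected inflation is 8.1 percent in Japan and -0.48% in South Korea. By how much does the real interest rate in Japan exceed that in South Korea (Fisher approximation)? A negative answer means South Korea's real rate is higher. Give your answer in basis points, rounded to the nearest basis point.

-1765 basis points

Japan: 6.07% − 8.1% = -2.030%
South Korea: 15.14% − (-0.48%) = 15.620%
Differential = -17.650% → -1765 basis points.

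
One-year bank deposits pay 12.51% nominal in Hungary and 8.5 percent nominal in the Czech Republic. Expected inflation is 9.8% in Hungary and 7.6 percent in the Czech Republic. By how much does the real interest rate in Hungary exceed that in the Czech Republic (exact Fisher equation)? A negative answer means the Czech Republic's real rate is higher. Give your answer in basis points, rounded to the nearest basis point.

163 basis points

Hungary: (1 + 0.1251)/(1 + 0.0980) − 1 = 2.4681%
The Czech Republic: (1 + 0.0850)/(1 + 0.0760) − 1 = 0.8364%
Differential = 2.4681% − 0.8364% = 1.6317% → 163 basis points.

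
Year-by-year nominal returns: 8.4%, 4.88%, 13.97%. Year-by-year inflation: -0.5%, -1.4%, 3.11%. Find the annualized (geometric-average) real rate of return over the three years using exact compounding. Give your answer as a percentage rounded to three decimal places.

Nominal growth factor = 1.0840 × 1.0488 × 1.1397 = 1.29572402
Price-level growth factor = 0.9950 × 0.9860 × 1.0311 = 1.01158128
Real growth factor = 1.29572402 / 1.01158128 = 1.28088968
Annualized real rate = 1.28088968^(1/3) − 1 = 8.6019% → 8.602%.

8.602%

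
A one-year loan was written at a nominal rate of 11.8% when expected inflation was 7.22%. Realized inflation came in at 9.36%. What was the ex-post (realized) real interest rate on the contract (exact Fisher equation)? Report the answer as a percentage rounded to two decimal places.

2.23%

Ex-post: (1 + 0.1180)/(1 + 0.0936) − 1 = 2.2312%
So the realized real rate is 2.23%.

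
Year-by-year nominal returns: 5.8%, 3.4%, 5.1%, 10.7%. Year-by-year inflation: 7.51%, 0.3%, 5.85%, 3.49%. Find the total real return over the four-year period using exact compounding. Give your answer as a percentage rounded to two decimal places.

7.75%

Compound the nominal returns: 1.0580 × 1.0340 × 1.0510 × 1.1070 = 1.272789.
Compound inflation: 1.0751 × 1.0030 × 1.0585 × 1.0349 = 1.181242.
Deflate: 1.272789 / 1.181242 = 1.077501.
Total real return = 1.077501 − 1 → 7.75%.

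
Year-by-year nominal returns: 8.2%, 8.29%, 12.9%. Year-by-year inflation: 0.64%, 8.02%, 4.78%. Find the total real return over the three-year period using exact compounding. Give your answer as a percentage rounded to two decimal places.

16.13%

Compound the nominal returns: 1.0820 × 1.0829 × 1.1290 = 1.322847.
Compound inflation: 1.0064 × 1.0802 × 1.0478 = 1.139077.
Deflate: 1.322847 / 1.139077 = 1.161332.
Total real return = 1.161332 − 1 → 16.13%.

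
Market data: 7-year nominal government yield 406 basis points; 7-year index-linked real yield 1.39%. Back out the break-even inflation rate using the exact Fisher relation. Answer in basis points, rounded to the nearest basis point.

(1 + π) = (1 + i)/(1 + r) = 1.04060 / 1.01390 = 1.026334
Break-even inflation = 1.026334 − 1 → 263 basis points.

263 basis points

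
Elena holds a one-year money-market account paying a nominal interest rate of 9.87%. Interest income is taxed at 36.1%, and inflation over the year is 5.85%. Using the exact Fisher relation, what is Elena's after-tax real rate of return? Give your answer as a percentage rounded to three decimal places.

After-tax nominal return = 9.87% × (1 − 0.361) = 6.30693%.
1 + r = 1.0630693 / 1.05850 = 1.004317
After-tax real rate = 1.004317 − 1 → 0.432%.

0.432%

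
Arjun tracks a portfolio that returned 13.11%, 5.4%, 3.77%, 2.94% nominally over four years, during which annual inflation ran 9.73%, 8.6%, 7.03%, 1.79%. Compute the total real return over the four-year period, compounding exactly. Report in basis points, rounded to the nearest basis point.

-191 basis points

Compound the nominal returns: 1.1311 × 1.0540 × 1.0377 × 1.0294 = 1.273496.
Compound inflation: 1.0973 × 1.0860 × 1.0703 × 1.0179 = 1.298272.
Deflate: 1.273496 / 1.298272 = 0.980916.
Total real return = 0.980916 − 1 → -191 basis points.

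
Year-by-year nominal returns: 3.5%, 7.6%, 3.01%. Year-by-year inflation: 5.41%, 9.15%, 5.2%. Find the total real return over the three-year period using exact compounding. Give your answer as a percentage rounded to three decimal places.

Nominal growth factor = 1.0350 × 1.0760 × 1.0301 = 1.147181
Price-level growth factor = 1.0541 × 1.0915 × 1.0520 = 1.210379
Real growth factor = 1.147181 / 1.210379 = 0.947787
Total real return = 0.947787 − 1 → -5.221%.

-5.221%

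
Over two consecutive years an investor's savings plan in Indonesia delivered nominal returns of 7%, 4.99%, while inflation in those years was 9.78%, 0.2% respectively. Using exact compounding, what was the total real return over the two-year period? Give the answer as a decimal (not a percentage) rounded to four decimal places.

Nominal growth factor = 1.0700 × 1.0499 = 1.123393
Price-level growth factor = 1.0978 × 1.0020 = 1.099996
Real growth factor = 1.123393 / 1.099996 = 1.021270
Total real return = 1.021270 − 1 → 0.0213.

0.0213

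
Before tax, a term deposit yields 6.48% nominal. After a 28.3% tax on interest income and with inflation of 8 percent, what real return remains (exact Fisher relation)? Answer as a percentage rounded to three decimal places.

After-tax nominal return = 6.48% × (1 − 0.283) = 4.64616%.
1 + r = 1.0464616 / 1.08000 = 0.968946
After-tax real rate = 0.968946 − 1 → -3.105%.

-3.105%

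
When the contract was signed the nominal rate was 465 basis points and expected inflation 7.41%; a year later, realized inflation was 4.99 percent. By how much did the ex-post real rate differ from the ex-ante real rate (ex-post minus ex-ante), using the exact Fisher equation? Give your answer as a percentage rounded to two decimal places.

Ex-ante: (1 + 0.0465)/(1 + 0.0741) − 1 = -2.5696%
Ex-post: (1 + 0.0465)/(1 + 0.0499) − 1 = -0.3238%
Difference (ex-post − ex-ante) = 2.2458% → 2.25%.

2.25%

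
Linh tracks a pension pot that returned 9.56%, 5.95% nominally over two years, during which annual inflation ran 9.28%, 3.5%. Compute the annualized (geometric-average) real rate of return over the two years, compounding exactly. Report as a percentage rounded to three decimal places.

1.306%

Nominal growth factor = 1.0956 × 1.0595 = 1.16078820
Price-level growth factor = 1.0928 × 1.0350 = 1.13104800
Real growth factor = 1.16078820 / 1.13104800 = 1.02629437
Annualized real rate = 1.02629437^(1/2) − 1 = 1.3062% → 1.306%.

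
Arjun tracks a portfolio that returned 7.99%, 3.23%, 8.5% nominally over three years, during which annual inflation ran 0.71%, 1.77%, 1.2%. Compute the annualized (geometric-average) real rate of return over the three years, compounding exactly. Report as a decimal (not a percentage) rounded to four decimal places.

Nominal growth factor = 1.0799 × 1.0323 × 1.0850 = 1.20953714
Price-level growth factor = 1.0071 × 1.0177 × 1.0120 = 1.03722478
Real growth factor = 1.20953714 / 1.03722478 = 1.16612827
Annualized real rate = 1.16612827^(1/3) − 1 = 5.2565% → 0.0526.

0.0526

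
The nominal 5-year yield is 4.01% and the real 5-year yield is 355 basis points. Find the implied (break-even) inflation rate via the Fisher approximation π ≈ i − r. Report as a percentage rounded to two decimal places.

π ≈ i − r = 4.01% − 3.55% → 0.46%.

0.46%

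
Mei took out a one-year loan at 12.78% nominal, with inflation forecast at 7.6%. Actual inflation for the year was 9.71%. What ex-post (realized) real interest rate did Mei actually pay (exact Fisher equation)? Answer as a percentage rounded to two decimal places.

2.80%

Ex-post: (1 + 0.1278)/(1 + 0.0971) − 1 = 2.7983%
So the realized real rate is 2.80%.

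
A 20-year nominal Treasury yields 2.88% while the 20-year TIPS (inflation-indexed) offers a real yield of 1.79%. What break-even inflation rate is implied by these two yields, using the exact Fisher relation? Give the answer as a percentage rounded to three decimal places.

1.071%

(1 + π) = (1 + i)/(1 + r) = 1.02880 / 1.01790 = 1.010708
Break-even inflation = 1.010708 − 1 → 1.071%.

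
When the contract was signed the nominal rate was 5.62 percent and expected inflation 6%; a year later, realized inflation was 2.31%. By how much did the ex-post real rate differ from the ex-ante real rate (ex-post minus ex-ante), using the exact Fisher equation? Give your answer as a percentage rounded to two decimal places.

3.59%

Ex-ante: (1 + 0.0562)/(1 + 0.0600) − 1 = -0.3585%
Ex-post: (1 + 0.0562)/(1 + 0.0231) − 1 = 3.2353%
Difference (ex-post − ex-ante) = 3.5938% → 3.59%.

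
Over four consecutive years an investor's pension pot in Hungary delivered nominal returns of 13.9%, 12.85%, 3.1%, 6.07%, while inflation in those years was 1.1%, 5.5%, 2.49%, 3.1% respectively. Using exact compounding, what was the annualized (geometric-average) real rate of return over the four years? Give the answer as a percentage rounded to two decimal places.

5.68%

Nominal growth factor = 1.1390 × 1.1285 × 1.0310 × 1.0607 = 1.40564781
Price-level growth factor = 1.0110 × 1.0550 × 1.0249 × 1.0310 = 1.12705153
Real growth factor = 1.40564781 / 1.12705153 = 1.24719037
Annualized real rate = 1.24719037^(1/4) − 1 = 5.6777% → 5.68%.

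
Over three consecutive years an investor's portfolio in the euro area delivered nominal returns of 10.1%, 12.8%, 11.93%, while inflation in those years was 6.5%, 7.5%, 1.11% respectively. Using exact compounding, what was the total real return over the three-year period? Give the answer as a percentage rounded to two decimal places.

Nominal growth factor = 1.1010 × 1.1280 × 1.1193 = 1.390090
Price-level growth factor = 1.0650 × 1.0750 × 1.0111 = 1.157583
Real growth factor = 1.390090 / 1.157583 = 1.200855
Total real return = 1.200855 − 1 → 20.09%.

20.09%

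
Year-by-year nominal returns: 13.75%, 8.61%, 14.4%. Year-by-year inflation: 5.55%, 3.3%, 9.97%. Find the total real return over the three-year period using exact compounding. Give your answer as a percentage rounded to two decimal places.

17.87%

Compound the nominal returns: 1.1375 × 1.0861 × 1.1440 = 1.413342.
Compound inflation: 1.0555 × 1.0330 × 1.0997 = 1.199038.
Deflate: 1.413342 / 1.199038 = 1.178730.
Total real return = 1.178730 − 1 → 17.87%.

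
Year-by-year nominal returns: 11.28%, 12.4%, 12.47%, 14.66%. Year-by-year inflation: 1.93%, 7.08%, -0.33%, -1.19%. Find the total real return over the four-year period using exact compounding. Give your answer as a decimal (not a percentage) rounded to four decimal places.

Nominal growth factor = 1.1128 × 1.1240 × 1.1247 × 1.1466 = 1.612991
Price-level growth factor = 1.0193 × 1.0708 × 0.9967 × 0.9881 = 1.074919
Real growth factor = 1.612991 / 1.074919 = 1.500570
Total real return = 1.500570 − 1 → 0.5006.

0.5006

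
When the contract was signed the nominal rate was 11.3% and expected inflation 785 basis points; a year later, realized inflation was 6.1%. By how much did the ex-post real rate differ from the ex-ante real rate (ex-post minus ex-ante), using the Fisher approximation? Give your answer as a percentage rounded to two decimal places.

Ex-ante: 11.3% − 7.85% = 3.450%
Ex-post: 11.3% − 6.1% = 5.200%
Difference (ex-post − ex-ante) = 1.7500% → 1.75%.

1.75%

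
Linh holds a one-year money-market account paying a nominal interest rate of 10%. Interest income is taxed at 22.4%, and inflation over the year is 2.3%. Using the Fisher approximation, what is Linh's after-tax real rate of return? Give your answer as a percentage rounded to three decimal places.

After-tax nominal return = 10% × (1 − 0.224) = 7.7600%.
r ≈ 7.7600% − 2.3% → 5.460%.

5.460%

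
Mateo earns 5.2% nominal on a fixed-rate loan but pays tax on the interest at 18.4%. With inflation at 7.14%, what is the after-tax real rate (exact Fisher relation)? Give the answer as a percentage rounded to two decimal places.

After-tax nominal return = 5.2% × (1 − 0.184) = 4.2432%.
1 + r = 1.042432 / 1.07140 = 0.972962
After-tax real rate = 0.972962 − 1 → -2.70%.

-2.70%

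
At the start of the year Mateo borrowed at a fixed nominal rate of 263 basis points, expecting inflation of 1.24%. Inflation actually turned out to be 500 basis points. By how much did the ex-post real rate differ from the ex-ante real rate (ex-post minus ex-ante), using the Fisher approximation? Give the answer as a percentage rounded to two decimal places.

Ex-ante: 2.63% − 1.24% = 1.390%
Ex-post: 2.63% − 5% = -2.370%
Difference (ex-post − ex-ante) = -3.7600% → -3.76%.

-3.76%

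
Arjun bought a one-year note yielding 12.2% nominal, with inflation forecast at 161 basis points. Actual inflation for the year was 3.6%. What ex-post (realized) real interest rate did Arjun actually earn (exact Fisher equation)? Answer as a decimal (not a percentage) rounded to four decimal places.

Ex-post: (1 + 0.1220)/(1 + 0.0360) − 1 = 8.3012%
So the realized real rate is 0.0830.

0.0830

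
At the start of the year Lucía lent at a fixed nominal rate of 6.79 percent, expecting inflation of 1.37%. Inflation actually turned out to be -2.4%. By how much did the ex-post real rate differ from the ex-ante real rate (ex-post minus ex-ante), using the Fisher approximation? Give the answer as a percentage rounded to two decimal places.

Ex-ante: 6.79% − 1.37% = 5.420%
Ex-post: 6.79% − (-2.4%) = 9.190%
Difference (ex-post − ex-ante) = 3.7700% → 3.77%.

3.77%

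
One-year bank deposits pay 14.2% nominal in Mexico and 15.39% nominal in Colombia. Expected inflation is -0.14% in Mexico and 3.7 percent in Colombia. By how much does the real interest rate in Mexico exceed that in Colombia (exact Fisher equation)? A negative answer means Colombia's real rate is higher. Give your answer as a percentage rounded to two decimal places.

3.09%

Mexico: (1 + 0.1420)/(1 − 0.0014) − 1 = 14.3601%
Colombia: (1 + 0.1539)/(1 + 0.0370) − 1 = 11.2729%
Differential = 14.3601% − 11.2729% = 3.0872% → 3.09%.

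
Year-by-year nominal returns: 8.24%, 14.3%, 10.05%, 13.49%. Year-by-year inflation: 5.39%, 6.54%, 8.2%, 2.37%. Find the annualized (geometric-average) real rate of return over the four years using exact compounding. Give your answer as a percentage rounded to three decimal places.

Compound the nominal returns: 1.0824 × 1.1430 × 1.1005 × 1.1349 = 1.545189175.
Compound inflation: 1.0539 × 1.0654 × 1.0820 × 1.0237 = 1.243689767.
Deflate: 1.545189175 / 1.243689767 = 1.242423324.
Annualized real rate = 1.242423324^(1/4) − 1 = 5.57653% → 5.577%.

5.577%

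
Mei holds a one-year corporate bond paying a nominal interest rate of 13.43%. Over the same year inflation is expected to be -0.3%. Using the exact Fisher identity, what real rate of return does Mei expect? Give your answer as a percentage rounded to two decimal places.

1 + r = 1.13430 / 0.99700 = 1.137713
r = 1.137713 − 1 = 13.7713%, i.e. 13.77%.

13.77%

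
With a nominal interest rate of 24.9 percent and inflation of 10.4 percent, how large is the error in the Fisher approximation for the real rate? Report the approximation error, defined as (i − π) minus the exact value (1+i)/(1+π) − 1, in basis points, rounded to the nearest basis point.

Approximate: r ≈ 24.900% − 10.400% = 14.5000%
Exact: (1 + 0.2490)/(1 + 0.1040) − 1 = 13.1341%
Error = 14.5000% − 13.1341% = 1.3659% → 137 basis points.

137 basis points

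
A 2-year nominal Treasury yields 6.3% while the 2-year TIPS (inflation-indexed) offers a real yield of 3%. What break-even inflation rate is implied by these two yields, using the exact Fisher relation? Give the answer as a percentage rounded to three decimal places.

(1 + π) = (1 + i)/(1 + r) = 1.06300 / 1.03000 = 1.032039
Break-even inflation = 1.032039 − 1 → 3.204%.

3.204%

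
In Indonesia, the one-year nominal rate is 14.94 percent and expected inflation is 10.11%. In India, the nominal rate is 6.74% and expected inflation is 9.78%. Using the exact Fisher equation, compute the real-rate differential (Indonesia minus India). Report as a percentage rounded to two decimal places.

Indonesia: (1 + 0.1494)/(1 + 0.1011) − 1 = 4.3865%
India: (1 + 0.0674)/(1 + 0.0978) − 1 = -2.7692%
Differential = 4.3865% − (-2.7692%) = 7.1557% → 7.16%.

7.16%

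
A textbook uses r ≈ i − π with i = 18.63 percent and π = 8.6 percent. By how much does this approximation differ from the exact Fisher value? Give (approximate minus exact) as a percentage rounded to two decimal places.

Approximate: r ≈ 18.630% − 8.600% = 10.0300%
Exact: (1 + 0.1863)/(1 + 0.0860) − 1 = 9.2357%
Error = 10.0300% − 9.2357% = 0.7943% → 0.79%.

0.79%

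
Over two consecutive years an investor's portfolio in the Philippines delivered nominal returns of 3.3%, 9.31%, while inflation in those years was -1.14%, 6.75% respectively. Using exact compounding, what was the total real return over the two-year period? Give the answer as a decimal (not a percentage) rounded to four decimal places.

0.0700

Nominal growth factor = 1.0330 × 1.0931 = 1.129172
Price-level growth factor = 0.9886 × 1.0675 = 1.055331
Real growth factor = 1.129172 / 1.055331 = 1.069970
Total real return = 1.069970 − 1 → 0.0700.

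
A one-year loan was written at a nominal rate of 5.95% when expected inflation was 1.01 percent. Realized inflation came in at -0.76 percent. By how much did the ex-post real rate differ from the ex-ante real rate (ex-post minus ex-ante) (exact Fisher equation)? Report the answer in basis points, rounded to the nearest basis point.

187 basis points

Ex-ante: (1 + 0.0595)/(1 + 0.0101) − 1 = 4.8906%
Ex-post: (1 + 0.0595)/(1 − 0.0076) − 1 = 6.7614%
Difference (ex-post − ex-ante) = 1.8708% → 187 basis points.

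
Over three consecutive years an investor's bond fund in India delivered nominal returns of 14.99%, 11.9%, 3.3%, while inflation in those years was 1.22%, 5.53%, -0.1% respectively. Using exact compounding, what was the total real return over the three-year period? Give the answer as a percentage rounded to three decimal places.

Nominal growth factor = 1.1499 × 1.1190 × 1.0330 = 1.329200
Price-level growth factor = 1.0122 × 1.0553 × 0.9990 = 1.067106
Real growth factor = 1.329200 / 1.067106 = 1.245612
Total real return = 1.245612 − 1 → 24.561%.

24.561%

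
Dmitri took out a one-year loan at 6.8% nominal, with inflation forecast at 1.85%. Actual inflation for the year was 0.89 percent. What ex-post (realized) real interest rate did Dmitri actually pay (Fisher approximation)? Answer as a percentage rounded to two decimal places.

5.91%

Ex-post: 6.8% − 0.89% = 5.910%
So the realized real rate is 5.91%.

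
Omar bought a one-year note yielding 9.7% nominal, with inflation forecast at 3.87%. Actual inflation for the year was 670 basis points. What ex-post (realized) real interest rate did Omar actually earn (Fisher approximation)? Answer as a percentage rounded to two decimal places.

3.00%

Ex-post: 9.7% − 6.7% = 3.000%
So the realized real rate is 3.00%.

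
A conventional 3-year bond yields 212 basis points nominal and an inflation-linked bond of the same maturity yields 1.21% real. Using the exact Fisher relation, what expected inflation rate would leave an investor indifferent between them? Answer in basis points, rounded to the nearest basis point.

(1 + π) = (1 + i)/(1 + r) = 1.02120 / 1.01210 = 1.008991
Break-even inflation = 1.008991 − 1 → 90 basis points.

90 basis points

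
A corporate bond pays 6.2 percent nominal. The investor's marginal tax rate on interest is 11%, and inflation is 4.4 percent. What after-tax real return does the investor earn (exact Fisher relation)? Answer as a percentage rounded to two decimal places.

After-tax nominal return = 6.2% × (1 − 0.11) = 5.5180%.
1 + r = 1.05518 / 1.04400 = 1.010709
After-tax real rate = 1.010709 − 1 → 1.07%.

1.07%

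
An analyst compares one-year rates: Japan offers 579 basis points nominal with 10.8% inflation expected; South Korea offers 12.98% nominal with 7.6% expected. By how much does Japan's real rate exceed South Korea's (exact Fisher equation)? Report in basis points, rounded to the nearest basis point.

Japan: (1 + 0.0579)/(1 + 0.1080) − 1 = -4.5217%
South Korea: (1 + 0.1298)/(1 + 0.0760) − 1 = 5.0000%
Differential = -4.5217% − 5.0000% = -9.5217% → -952 basis points.

-952 basis points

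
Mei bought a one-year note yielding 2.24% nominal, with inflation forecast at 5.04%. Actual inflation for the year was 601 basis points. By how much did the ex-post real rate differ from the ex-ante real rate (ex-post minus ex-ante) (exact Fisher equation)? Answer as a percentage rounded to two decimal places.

-0.89%

Ex-ante: (1 + 0.0224)/(1 + 0.0504) − 1 = -2.6657%
Ex-post: (1 + 0.0224)/(1 + 0.0601) − 1 = -3.5563%
Difference (ex-post − ex-ante) = -0.8906% → -0.89%.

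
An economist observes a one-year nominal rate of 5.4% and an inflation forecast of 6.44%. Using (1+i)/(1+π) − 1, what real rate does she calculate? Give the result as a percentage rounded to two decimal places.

By the Fisher equation, 1 + r = (1 + i)/(1 + π).
1 + r = 1.05400 / 1.06440 = 0.990229
r = 0.990229 − 1 = -0.9771%, i.e. -0.98%.

-0.98%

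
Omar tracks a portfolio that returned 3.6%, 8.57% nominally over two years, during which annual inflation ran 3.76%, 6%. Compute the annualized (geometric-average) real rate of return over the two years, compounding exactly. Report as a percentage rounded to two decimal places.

1.13%

Nominal growth factor = 1.0360 × 1.0857 = 1.12478520
Price-level growth factor = 1.0376 × 1.0600 = 1.09985600
Real growth factor = 1.12478520 / 1.09985600 = 1.02266588
Annualized real rate = 1.02266588^(1/2) − 1 = 1.1269% → 1.13%.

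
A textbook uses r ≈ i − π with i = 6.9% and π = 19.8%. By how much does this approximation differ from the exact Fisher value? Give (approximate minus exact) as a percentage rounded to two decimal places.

-2.13%

Approximate: r ≈ 6.900% − 19.800% = -12.9000%
Exact: (1 + 0.0690)/(1 + 0.1980) − 1 = -10.7679%
Error = -12.9000% − (-10.7679%) = -2.1321% → -2.13%.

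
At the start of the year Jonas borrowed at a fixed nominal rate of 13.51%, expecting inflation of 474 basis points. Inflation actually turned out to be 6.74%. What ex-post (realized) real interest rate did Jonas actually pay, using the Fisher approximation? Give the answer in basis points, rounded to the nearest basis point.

Ex-post: 13.51% − 6.74% = 6.770%
So the realized real rate is 677 basis points.

677 basis points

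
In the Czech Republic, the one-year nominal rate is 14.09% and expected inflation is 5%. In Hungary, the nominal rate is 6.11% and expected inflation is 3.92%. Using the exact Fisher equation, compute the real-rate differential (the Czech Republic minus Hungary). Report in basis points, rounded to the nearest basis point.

The Czech Republic: (1 + 0.1409)/(1 + 0.0500) − 1 = 8.6571%
Hungary: (1 + 0.0611)/(1 + 0.0392) − 1 = 2.1074%
Differential = 8.6571% − 2.1074% = 6.5498% → 655 basis points.

655 basis points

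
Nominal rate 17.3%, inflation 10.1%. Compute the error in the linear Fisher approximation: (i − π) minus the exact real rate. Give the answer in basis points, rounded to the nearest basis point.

66 basis points

Approximate: r ≈ 17.300% − 10.100% = 7.2000%
Exact: (1 + 0.1730)/(1 + 0.1010) − 1 = 6.5395%
Error = 7.2000% − 6.5395% = 0.6605% → 66 basis points.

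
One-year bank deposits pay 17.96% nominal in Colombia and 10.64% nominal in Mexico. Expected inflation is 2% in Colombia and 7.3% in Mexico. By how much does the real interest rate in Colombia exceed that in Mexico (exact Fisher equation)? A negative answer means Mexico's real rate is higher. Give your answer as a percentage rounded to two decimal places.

12.53%

Colombia: (1 + 0.1796)/(1 + 0.0200) − 1 = 15.6471%
Mexico: (1 + 0.1064)/(1 + 0.0730) − 1 = 3.1128%
Differential = 15.6471% − 3.1128% = 12.5343% → 12.53%.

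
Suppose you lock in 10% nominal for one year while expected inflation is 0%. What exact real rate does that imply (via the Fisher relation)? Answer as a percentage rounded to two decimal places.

By the Fisher relation, 1 + r = (1 + i)/(1 + π).
1 + r = 1.10000 / 1.00000 = 1.100000
r = 1.100000 − 1 = 10.0000%, i.e. 10.00%.

10.00%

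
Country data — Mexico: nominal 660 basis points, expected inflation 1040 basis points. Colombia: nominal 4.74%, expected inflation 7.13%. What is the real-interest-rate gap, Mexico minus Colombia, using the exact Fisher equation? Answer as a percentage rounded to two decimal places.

-1.21%

Mexico: (1 + 0.0660)/(1 + 0.1040) − 1 = -3.4420%
Colombia: (1 + 0.0474)/(1 + 0.0713) − 1 = -2.2309%
Differential = -3.4420% − (-2.2309%) = -1.2111% → -1.21%.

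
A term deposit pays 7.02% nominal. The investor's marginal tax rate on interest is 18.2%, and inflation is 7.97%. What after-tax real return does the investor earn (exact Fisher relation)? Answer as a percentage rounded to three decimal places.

-2.063%

After-tax nominal return = 7.02% × (1 − 0.182) = 5.74236%.
1 + r = 1.0574236 / 1.07970 = 0.979368
After-tax real rate = 0.979368 − 1 → -2.063%.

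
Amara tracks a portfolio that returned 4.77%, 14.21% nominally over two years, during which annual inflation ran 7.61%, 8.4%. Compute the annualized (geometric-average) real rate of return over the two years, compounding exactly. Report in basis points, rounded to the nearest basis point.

Compound the nominal returns: 1.0477 × 1.1421 = 1.19657817.
Compound inflation: 1.0761 × 1.0840 = 1.16649240.
Deflate: 1.19657817 / 1.16649240 = 1.02579166.
Annualized real rate = 1.02579166^(1/2) − 1 = 1.2814% → 128 basis points.

128 basis points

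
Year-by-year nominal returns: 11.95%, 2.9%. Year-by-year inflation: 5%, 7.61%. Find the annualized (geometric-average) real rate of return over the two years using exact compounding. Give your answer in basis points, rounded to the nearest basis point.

97 basis points

Nominal growth factor = 1.1195 × 1.0290 = 1.15196550
Price-level growth factor = 1.0500 × 1.0761 = 1.12990500
Real growth factor = 1.15196550 / 1.12990500 = 1.01952421
Annualized real rate = 1.01952421^(1/2) − 1 = 0.9715% → 97 basis points.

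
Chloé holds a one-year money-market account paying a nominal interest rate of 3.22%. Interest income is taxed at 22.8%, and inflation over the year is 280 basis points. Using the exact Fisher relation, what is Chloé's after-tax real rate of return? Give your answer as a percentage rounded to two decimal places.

-0.31%

After-tax nominal return = 3.22% × (1 − 0.228) = 2.48584%.
1 + r = 1.0248584 / 1.02800 = 0.996944
After-tax real rate = 0.996944 − 1 → -0.31%.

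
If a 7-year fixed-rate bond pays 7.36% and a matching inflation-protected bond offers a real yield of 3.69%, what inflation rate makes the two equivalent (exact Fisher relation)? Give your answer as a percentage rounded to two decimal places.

3.54%

(1 + π) = (1 + i)/(1 + r) = 1.07360 / 1.03690 = 1.035394
Break-even inflation = 1.035394 − 1 → 3.54%.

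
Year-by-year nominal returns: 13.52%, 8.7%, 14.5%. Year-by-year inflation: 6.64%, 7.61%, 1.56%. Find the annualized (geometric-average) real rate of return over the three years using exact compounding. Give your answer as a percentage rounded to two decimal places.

6.63%

Nominal growth factor = 1.1352 × 1.0870 × 1.1450 = 1.41288695
Price-level growth factor = 1.0664 × 1.0761 × 1.0156 = 1.16545487
Real growth factor = 1.41288695 / 1.16545487 = 1.21230516
Annualized real rate = 1.21230516^(1/3) − 1 = 6.6278% → 6.63%.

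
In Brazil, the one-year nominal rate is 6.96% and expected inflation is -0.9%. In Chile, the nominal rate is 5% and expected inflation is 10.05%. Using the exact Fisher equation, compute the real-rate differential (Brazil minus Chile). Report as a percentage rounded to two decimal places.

12.52%

Brazil: (1 + 0.0696)/(1 − 0.0090) − 1 = 7.9314%
Chile: (1 + 0.0500)/(1 + 0.1005) − 1 = -4.5888%
Differential = 7.9314% − (-4.5888%) = 12.5202% → 12.52%.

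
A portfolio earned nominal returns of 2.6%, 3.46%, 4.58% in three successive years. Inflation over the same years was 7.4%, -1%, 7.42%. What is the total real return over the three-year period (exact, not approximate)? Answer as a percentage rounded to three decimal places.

-2.805%

Nominal growth factor = 1.0260 × 1.0346 × 1.0458 = 1.110116
Price-level growth factor = 1.0740 × 0.9900 × 1.0742 = 1.142154
Real growth factor = 1.110116 / 1.142154 = 0.971950
Total real return = 0.971950 − 1 → -2.805%.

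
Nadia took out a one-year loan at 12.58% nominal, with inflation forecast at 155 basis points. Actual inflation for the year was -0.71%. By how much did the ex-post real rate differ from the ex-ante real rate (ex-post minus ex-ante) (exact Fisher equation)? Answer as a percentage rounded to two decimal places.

2.52%

Ex-ante: (1 + 0.1258)/(1 + 0.0155) − 1 = 10.8616%
Ex-post: (1 + 0.1258)/(1 − 0.0071) − 1 = 13.3850%
Difference (ex-post − ex-ante) = 2.5234% → 2.52%.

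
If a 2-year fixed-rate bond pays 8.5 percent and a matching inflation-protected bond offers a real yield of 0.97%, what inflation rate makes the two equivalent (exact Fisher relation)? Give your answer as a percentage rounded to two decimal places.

(1 + π) = (1 + i)/(1 + r) = 1.08500 / 1.00970 = 1.074577
Break-even inflation = 1.074577 − 1 → 7.46%.

7.46%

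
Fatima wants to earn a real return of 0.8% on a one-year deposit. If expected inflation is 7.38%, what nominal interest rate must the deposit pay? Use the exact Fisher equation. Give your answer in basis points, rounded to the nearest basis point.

824 basis points

(1 + i) = (1 + r)(1 + π) = 1.00800 × 1.07380 = 1.0823904
i = 1.0823904 − 1, so the required nominal rate is 824 basis points.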